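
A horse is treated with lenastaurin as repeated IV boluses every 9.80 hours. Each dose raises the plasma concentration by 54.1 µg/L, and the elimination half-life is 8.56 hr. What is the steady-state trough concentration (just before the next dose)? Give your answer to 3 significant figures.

44.7 µg/L

k = ln 2 / 8.56 = 0.08098 hr⁻¹
Fraction remaining after one interval: e^(−kτ) = e^(−0.08098 × 9.80) = 0.4522
R = 1 / (1 − 0.4522) = 1.826
Css,max = 54.1 × 1.826 = 98.76 µg/L
Css,min = Css,max × e^(−kτ) = 98.76 × 0.4522 ≈ 44.7 µg/L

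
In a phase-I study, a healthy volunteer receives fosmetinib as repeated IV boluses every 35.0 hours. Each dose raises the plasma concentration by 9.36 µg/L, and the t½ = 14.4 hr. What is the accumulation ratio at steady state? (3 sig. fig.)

k = ln 2 / 14.4 = 0.04814 hr⁻¹
Fraction remaining after one interval: e^(−kτ) = e^(−0.04814 × 35.0) = 0.1855
R = 1 / (1 − 0.1855) = 1 / 0.8145 ≈ 1.23

1.23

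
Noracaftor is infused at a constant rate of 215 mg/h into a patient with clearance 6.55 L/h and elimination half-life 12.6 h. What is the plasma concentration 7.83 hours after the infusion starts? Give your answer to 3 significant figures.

Css = rate / CL = 215 / 6.55 = 32.82 µg/mL
k = ln 2 / 12.6 = 0.05501 h⁻¹
C(t) = Css (1 − e^(−kt)) = 32.82 × (1 − e^(−0.4307)) = 32.82 × 0.3500 ≈ 11.5 µg/mL

11.5 µg/mL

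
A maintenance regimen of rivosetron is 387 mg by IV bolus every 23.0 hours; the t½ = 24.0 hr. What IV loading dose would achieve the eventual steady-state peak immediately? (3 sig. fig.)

k = ln 2 / 24.0 = 0.02888 hr⁻¹
Accumulation ratio R = 1 / (1 − e^(−kτ)) = 1 / (1 − e^(−0.02888×23.0)) = 1 / (1 − 0.5147) = 2.060
Loading dose = maintenance dose × R = 387 × 2.060 ≈ 797 mg

797 mg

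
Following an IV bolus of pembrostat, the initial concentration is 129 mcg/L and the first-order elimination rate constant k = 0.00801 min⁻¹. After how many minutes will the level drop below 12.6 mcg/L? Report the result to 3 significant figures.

C(t) = C₀ e^(−kt)  ⇒  t = ln(C₀/C) / k
t = ln(129/12.6) / 0.008010 = 2.326 / 0.008010 ≈ 290 minutes

290 minutes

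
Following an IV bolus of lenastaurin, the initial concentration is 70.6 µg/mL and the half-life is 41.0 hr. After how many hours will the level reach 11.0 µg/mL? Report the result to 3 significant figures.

k = ln 2 / 41.0 = 0.01691 hr⁻¹
C(t) = C₀ e^(−kt)  ⇒  t = ln(C₀/C) / k
t = ln(70.6/11.0) / 0.01691 = 1.859 / 0.01691 ≈ 110 hours

110 hours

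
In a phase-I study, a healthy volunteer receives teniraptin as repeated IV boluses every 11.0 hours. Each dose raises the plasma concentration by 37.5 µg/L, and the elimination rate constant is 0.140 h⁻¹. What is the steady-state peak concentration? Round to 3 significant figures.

Fraction remaining after one interval: e^(−kτ) = e^(−0.1400 × 11.0) = 0.2144
R = 1 / (1 − 0.2144) = 1.273
Css,max = 37.5 × 1.273 ≈ 47.7 µg/L

47.7 µg/L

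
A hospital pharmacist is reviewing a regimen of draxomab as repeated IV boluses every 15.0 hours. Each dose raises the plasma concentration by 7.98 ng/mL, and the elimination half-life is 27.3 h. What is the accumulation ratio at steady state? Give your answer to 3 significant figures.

3.16

k = ln 2 / 27.3 = 0.02539 h⁻¹
Fraction remaining after one interval: e^(−kτ) = e^(−0.02539 × 15.0) = 0.6833
R = 1 / (1 − 0.6833) = 1 / 0.3167 ≈ 3.16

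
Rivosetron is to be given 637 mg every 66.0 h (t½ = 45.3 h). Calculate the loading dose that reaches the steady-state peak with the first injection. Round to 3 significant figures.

1000 mg

k = ln 2 / 45.3 = 0.01530 h⁻¹
Accumulation ratio R = 1 / (1 − e^(−kτ)) = 1 / (1 − e^(−0.01530×66.0)) = 1 / (1 − 0.3643) = 1.573
Loading dose = maintenance dose × R = 637 × 1.573 ≈ 1000 mg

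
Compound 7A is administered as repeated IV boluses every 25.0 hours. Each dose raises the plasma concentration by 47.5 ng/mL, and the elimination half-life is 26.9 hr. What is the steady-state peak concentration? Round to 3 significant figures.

100 ng/mL

k = ln 2 / 26.9 = 0.02577 hr⁻¹
Fraction remaining after one interval: e^(−kτ) = e^(−0.02577 × 25.0) = 0.5251
R = 1 / (1 − 0.5251) = 2.106
Css,max = 47.5 × 2.106 ≈ 100 ng/mL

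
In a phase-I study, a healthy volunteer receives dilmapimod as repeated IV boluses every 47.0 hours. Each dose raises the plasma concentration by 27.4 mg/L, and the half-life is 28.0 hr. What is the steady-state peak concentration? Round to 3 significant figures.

k = ln 2 / 28.0 = 0.02476 hr⁻¹
Fraction remaining after one interval: e^(−kτ) = e^(−0.02476 × 47.0) = 0.3124
R = 1 / (1 − 0.3124) = 1.454
Css,max = 27.4 × 1.454 ≈ 39.8 mg/L

39.8 mg/L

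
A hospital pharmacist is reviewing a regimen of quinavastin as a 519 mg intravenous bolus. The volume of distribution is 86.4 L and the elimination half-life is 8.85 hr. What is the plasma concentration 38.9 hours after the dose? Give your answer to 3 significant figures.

C₀ = dose / V = 519 / 86.4 = 6.007 mg/L
k = ln 2 / 8.85 = 0.07832 hr⁻¹
C(t) = C₀ e^(−kt) = 6.007 × e^(−0.07832 × 38.9) = 6.007 × e^(−3.047) = 6.007 × 0.04751 ≈ 0.285 mg/L

0.285 mg/L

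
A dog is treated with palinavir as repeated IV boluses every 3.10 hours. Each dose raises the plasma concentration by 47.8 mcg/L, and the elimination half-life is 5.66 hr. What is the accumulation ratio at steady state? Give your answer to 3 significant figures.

3.17

k = ln 2 / 5.66 = 0.1225 hr⁻¹
Fraction remaining after one interval: e^(−kτ) = e^(−0.1225 × 3.10) = 0.6841
R = 1 / (1 − 0.6841) = 1 / 0.3159 ≈ 3.17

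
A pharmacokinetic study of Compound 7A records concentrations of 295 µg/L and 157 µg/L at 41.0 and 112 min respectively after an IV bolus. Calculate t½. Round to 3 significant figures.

78.0 minutes

k = ln(C₁/C₂) / (t₂ − t₁) = ln(295/157) / (112 − 41.0)
  = 0.6307 / 71.00 = 0.008884 min⁻¹
t½ = ln 2 / k = ln 2 / 0.008884 ≈ 78.0 minutes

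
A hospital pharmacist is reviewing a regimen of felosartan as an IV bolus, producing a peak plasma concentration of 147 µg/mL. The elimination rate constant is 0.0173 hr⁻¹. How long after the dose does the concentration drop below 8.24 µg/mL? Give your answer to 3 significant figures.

C(t) = C₀ e^(−kt)  ⇒  t = ln(C₀/C) / k
t = ln(147/8.24) / 0.01730 = 2.881 / 0.01730 ≈ 167 hours

167 hours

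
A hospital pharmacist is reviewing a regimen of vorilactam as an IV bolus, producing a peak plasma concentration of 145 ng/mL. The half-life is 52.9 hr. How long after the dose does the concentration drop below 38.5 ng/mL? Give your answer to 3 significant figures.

101 hours

k = ln 2 / 52.9 = 0.01310 hr⁻¹
C(t) = C₀ e^(−kt)  ⇒  t = ln(C₀/C) / k
t = ln(145/38.5) / 0.01310 = 1.326 / 0.01310 ≈ 101 hours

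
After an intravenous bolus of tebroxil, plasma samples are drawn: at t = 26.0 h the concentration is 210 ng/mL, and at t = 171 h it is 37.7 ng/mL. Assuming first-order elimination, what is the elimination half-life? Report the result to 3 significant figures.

k = ln(C₁/C₂) / (t₂ − t₁) = ln(210/37.7) / (171 − 26.0)
  = 1.717 / 145.0 = 0.01184 h⁻¹
t½ = ln 2 / k = ln 2 / 0.01184 ≈ 58.5 hours

58.5 hours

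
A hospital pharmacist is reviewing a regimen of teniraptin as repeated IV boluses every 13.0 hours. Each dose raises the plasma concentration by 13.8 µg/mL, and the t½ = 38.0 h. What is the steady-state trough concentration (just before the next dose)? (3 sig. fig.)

k = ln 2 / 38.0 = 0.01824 h⁻¹
Fraction remaining after one interval: e^(−kτ) = e^(−0.01824 × 13.0) = 0.7889
R = 1 / (1 − 0.7889) = 4.737
Css,max = 13.8 × 4.737 = 65.37 µg/mL
Css,min = Css,max × e^(−kτ) = 65.37 × 0.7889 ≈ 51.6 µg/mL

51.6 µg/mL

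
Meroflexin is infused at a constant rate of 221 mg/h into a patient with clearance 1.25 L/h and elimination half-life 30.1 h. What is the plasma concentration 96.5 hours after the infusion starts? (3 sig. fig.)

158 mg/L

Css = rate / CL = 221 / 1.25 = 176.8 mg/L
k = ln 2 / 30.1 = 0.02303 h⁻¹
C(t) = Css (1 − e^(−kt)) = 176.8 × (1 − e^(−2.222)) = 176.8 × 0.8916 ≈ 158 mg/L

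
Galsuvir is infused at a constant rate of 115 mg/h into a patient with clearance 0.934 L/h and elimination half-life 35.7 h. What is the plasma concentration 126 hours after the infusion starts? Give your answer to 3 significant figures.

Css = rate / CL = 115 / 0.934 = 123.1 µg/mL
k = ln 2 / 35.7 = 0.01942 h⁻¹
C(t) = Css (1 − e^(−kt)) = 123.1 × (1 − e^(−2.446)) = 123.1 × 0.9134 ≈ 112 µg/mL

112 µg/mL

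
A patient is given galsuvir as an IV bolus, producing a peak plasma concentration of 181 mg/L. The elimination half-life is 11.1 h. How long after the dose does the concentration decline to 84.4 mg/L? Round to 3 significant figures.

12.2 hours

k = ln 2 / 11.1 = 0.06245 h⁻¹
C(t) = C₀ e^(−kt)  ⇒  t = ln(C₀/C) / k
t = ln(181/84.4) / 0.06245 = 0.7629 / 0.06245 ≈ 12.2 hours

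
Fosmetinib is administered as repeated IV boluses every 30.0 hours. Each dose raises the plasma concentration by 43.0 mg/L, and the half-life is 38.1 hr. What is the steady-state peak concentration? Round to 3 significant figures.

102 mg/L

k = ln 2 / 38.1 = 0.01819 hr⁻¹
Fraction remaining after one interval: e^(−kτ) = e^(−0.01819 × 30.0) = 0.5794
R = 1 / (1 − 0.5794) = 2.377
Css,max = 43.0 × 2.377 ≈ 102 mg/L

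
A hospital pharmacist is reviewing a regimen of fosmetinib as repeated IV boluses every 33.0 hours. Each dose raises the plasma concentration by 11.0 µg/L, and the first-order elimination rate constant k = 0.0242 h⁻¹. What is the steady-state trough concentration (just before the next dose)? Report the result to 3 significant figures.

Fraction remaining after one interval: e^(−kτ) = e^(−0.02420 × 33.0) = 0.4500
R = 1 / (1 − 0.4500) = 1.818
Css,max = 11.0 × 1.818 = 20.00 µg/L
Css,min = Css,max × e^(−kτ) = 20.00 × 0.4500 ≈ 9.00 µg/L

9.00 µg/L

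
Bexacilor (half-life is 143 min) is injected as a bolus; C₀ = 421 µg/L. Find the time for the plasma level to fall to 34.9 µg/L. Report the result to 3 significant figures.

k = ln 2 / 143 = 0.004847 min⁻¹
C(t) = C₀ e^(−kt)  ⇒  t = ln(C₀/C) / k
t = ln(421/34.9) / 0.004847 = 2.490 / 0.004847 ≈ 514 minutes

514 minutes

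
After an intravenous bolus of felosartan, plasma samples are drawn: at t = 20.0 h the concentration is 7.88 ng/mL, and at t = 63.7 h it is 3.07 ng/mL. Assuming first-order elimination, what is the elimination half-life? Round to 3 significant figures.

32.1 hours

k = ln(C₁/C₂) / (t₂ − t₁) = ln(7.88/3.07) / (63.7 − 20.0)
  = 0.9427 / 43.70 = 0.02157 h⁻¹
t½ = ln 2 / k = ln 2 / 0.02157 ≈ 32.1 hours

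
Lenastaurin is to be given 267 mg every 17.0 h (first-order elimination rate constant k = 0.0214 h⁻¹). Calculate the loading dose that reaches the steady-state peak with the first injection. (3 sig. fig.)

Accumulation ratio R = 1 / (1 − e^(−kτ)) = 1 / (1 − e^(−0.02140×17.0)) = 1 / (1 − 0.6950) = 3.279
Loading dose = maintenance dose × R = 267 × 3.279 ≈ 875 mg

875 mg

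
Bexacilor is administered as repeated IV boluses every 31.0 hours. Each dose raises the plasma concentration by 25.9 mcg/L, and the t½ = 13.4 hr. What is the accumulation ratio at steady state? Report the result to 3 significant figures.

k = ln 2 / 13.4 = 0.05173 hr⁻¹
Fraction remaining after one interval: e^(−kτ) = e^(−0.05173 × 31.0) = 0.2012
R = 1 / (1 − 0.2012) = 1 / 0.7988 ≈ 1.25

1.25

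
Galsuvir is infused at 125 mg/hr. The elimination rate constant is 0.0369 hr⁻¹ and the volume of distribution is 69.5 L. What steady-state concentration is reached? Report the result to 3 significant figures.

CL = k · V = 0.0369 × 69.5 = 2.565 L/hr
Css = rate / CL = 125 / 2.565 ≈ 48.7 mg/L

48.7 mg/L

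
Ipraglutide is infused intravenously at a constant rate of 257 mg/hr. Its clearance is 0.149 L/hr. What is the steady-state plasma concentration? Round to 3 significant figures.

Css = infusion rate / CL = 257 / 0.149 ≈ 1720 mg/L

1720 mg/L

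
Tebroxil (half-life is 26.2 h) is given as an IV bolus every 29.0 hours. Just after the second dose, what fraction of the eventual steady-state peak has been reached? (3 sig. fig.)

k = ln 2 / 26.2 = 0.02646 h⁻¹
f_n = 1 − e^(−nkτ) = 1 − e^(−2 × 0.02646 × 29.0) = 1 − e^(−1.534) = 1 − 0.2156 ≈ 0.784

0.784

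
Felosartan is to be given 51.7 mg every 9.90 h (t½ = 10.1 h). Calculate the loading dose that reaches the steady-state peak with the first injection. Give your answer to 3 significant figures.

105 mg

k = ln 2 / 10.1 = 0.06863 h⁻¹
Accumulation ratio R = 1 / (1 − e^(−kτ)) = 1 / (1 − e^(−0.06863×9.90)) = 1 / (1 − 0.5069) = 2.028
Loading dose = maintenance dose × R = 51.7 × 2.028 ≈ 105 mg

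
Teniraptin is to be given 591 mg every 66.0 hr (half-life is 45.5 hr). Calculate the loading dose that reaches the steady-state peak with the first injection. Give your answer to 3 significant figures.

932 mg

k = ln 2 / 45.5 = 0.01523 hr⁻¹
Accumulation ratio R = 1 / (1 − e^(−kτ)) = 1 / (1 − e^(−0.01523×66.0)) = 1 / (1 − 0.3659) = 1.577
Loading dose = maintenance dose × R = 591 × 1.577 ≈ 932 mg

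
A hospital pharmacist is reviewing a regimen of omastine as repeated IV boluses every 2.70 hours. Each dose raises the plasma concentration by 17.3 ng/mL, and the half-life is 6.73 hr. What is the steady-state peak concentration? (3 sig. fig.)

71.3 ng/mL

k = ln 2 / 6.73 = 0.1030 hr⁻¹
Fraction remaining after one interval: e^(−kτ) = e^(−0.1030 × 2.70) = 0.7572
R = 1 / (1 − 0.7572) = 4.119
Css,max = 17.3 × 4.119 ≈ 71.3 ng/mL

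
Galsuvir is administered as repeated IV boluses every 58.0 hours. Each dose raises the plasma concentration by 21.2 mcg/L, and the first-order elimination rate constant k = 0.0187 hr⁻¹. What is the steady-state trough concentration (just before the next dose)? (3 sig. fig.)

10.8 mcg/L

Fraction remaining after one interval: e^(−kτ) = e^(−0.01870 × 58.0) = 0.3380
R = 1 / (1 − 0.3380) = 1.511
Css,max = 21.2 × 1.511 = 32.03 mcg/L
Css,min = Css,max × e^(−kτ) = 32.03 × 0.3380 ≈ 10.8 mcg/L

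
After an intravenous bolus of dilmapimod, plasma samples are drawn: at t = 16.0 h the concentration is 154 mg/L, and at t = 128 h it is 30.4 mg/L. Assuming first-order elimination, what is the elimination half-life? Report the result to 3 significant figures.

k = ln(C₁/C₂) / (t₂ − t₁) = ln(154/30.4) / (128 − 16.0)
  = 1.623 / 112.0 = 0.01449 h⁻¹
t½ = ln 2 / k = ln 2 / 0.01449 ≈ 47.8 hours

47.8 hours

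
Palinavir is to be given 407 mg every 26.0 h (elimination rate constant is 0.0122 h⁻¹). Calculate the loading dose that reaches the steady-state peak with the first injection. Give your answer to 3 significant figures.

Accumulation ratio R = 1 / (1 − e^(−kτ)) = 1 / (1 − e^(−0.01220×26.0)) = 1 / (1 − 0.7282) = 3.679
Loading dose = maintenance dose × R = 407 × 3.679 ≈ 1500 mg

1500 mg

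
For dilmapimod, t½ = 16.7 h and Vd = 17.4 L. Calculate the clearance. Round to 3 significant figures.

0.722 L/h

k = ln 2 / t½ = ln 2 / 16.7 = 0.04151 h⁻¹
CL = k · V = 0.04151 × 17.4 ≈ 0.722 L/h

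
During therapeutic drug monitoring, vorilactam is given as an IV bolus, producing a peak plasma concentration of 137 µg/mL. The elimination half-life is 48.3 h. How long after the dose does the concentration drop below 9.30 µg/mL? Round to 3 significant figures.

187 hours

k = ln 2 / 48.3 = 0.01435 h⁻¹
C(t) = C₀ e^(−kt)  ⇒  t = ln(C₀/C) / k
t = ln(137/9.30) / 0.01435 = 2.690 / 0.01435 ≈ 187 hours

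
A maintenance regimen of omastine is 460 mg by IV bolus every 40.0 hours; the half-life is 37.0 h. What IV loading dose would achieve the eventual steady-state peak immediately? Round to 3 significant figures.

k = ln 2 / 37.0 = 0.01873 h⁻¹
Accumulation ratio R = 1 / (1 − e^(−kτ)) = 1 / (1 − e^(−0.01873×40.0)) = 1 / (1 − 0.4727) = 1.896
Loading dose = maintenance dose × R = 460 × 1.896 ≈ 872 mg

872 mg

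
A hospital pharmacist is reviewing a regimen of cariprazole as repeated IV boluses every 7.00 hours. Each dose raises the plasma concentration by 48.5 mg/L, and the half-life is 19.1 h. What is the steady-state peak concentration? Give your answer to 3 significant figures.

k = ln 2 / 19.1 = 0.03629 h⁻¹
Fraction remaining after one interval: e^(−kτ) = e^(−0.03629 × 7.00) = 0.7757
R = 1 / (1 − 0.7757) = 4.458
Css,max = 48.5 × 4.458 ≈ 216 mg/L

216 mg/L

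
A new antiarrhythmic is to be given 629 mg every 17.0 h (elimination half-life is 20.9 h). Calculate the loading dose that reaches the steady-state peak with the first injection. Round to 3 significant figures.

k = ln 2 / 20.9 = 0.03316 h⁻¹
Accumulation ratio R = 1 / (1 − e^(−kτ)) = 1 / (1 − e^(−0.03316×17.0)) = 1 / (1 − 0.5690) = 2.320
Loading dose = maintenance dose × R = 629 × 2.320 ≈ 1460 mg

1460 mg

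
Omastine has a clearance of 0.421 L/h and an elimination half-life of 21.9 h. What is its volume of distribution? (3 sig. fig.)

k = ln 2 / t½ = ln 2 / 21.9 = 0.03165 h⁻¹
V = CL / k = 0.421 / 0.03165 ≈ 13.3 L

13.3 L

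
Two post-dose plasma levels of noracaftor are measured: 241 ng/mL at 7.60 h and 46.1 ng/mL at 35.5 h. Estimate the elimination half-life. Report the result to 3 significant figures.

11.7 hours

k = ln(C₁/C₂) / (t₂ − t₁) = ln(241/46.1) / (35.5 − 7.60)
  = 1.654 / 27.90 = 0.05928 h⁻¹
t½ = ln 2 / k = ln 2 / 0.05928 ≈ 11.7 hours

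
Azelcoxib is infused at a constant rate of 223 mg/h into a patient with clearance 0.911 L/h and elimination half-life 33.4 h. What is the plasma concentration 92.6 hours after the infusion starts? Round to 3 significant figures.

209 mg/L

Css = rate / CL = 223 / 0.911 = 244.8 mg/L
k = ln 2 / 33.4 = 0.02075 h⁻¹
C(t) = Css (1 − e^(−kt)) = 244.8 × (1 − e^(−1.922)) = 244.8 × 0.8536 ≈ 209 mg/L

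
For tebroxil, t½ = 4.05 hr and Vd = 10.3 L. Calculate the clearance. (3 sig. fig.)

1.76 L/hr

k = ln 2 / t½ = ln 2 / 4.05 = 0.1711 hr⁻¹
CL = k · V = 0.1711 × 10.3 ≈ 1.76 L/hr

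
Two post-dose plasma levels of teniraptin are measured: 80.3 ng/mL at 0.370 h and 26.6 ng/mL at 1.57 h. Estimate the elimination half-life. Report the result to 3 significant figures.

k = ln(C₁/C₂) / (t₂ − t₁) = ln(80.3/26.6) / (1.57 − 0.370)
  = 1.105 / 1.200 = 0.9207 h⁻¹
t½ = ln 2 / k = ln 2 / 0.9207 ≈ 0.753 hours

0.753 hours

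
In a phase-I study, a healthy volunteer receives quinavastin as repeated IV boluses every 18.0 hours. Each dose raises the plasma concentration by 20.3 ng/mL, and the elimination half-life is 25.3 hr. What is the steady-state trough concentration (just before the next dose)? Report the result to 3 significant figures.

31.8 ng/mL

k = ln 2 / 25.3 = 0.02740 hr⁻¹
Fraction remaining after one interval: e^(−kτ) = e^(−0.02740 × 18.0) = 0.6107
R = 1 / (1 − 0.6107) = 2.569
Css,max = 20.3 × 2.569 = 52.14 ng/mL
Css,min = Css,max × e^(−kτ) = 52.14 × 0.6107 ≈ 31.8 ng/mL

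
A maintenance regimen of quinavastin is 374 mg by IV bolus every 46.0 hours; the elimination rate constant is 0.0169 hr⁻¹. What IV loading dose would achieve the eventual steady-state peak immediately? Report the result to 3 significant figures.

692 mg

Accumulation ratio R = 1 / (1 − e^(−kτ)) = 1 / (1 − e^(−0.01690×46.0)) = 1 / (1 − 0.4596) = 1.850
Loading dose = maintenance dose × R = 374 × 1.850 ≈ 692 mg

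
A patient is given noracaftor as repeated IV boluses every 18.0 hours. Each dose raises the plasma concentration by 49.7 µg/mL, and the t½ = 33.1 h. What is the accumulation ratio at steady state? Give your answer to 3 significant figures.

3.18

k = ln 2 / 33.1 = 0.02094 h⁻¹
Fraction remaining after one interval: e^(−kτ) = e^(−0.02094 × 18.0) = 0.6860
R = 1 / (1 − 0.6860) = 1 / 0.3140 ≈ 3.18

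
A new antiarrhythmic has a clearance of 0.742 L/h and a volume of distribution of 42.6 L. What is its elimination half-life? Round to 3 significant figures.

k = CL / V = 0.742 / 42.6 = 0.01742 h⁻¹
t½ = ln 2 / k = ln 2 / 0.01742 ≈ 39.8 hours

39.8 hours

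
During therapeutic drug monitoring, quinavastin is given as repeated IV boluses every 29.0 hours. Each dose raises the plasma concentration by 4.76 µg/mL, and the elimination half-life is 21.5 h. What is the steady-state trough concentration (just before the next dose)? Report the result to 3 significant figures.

k = ln 2 / 21.5 = 0.03224 h⁻¹
Fraction remaining after one interval: e^(−kτ) = e^(−0.03224 × 29.0) = 0.3926
R = 1 / (1 − 0.3926) = 1.646
Css,max = 4.76 × 1.646 = 7.837 µg/mL
Css,min = Css,max × e^(−kτ) = 7.837 × 0.3926 ≈ 3.08 µg/mL

3.08 µg/mL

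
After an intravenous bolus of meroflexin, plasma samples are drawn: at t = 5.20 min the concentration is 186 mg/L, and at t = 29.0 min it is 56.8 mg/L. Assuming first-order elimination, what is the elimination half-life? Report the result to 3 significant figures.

13.9 minutes

k = ln(C₁/C₂) / (t₂ − t₁) = ln(186/56.8) / (29.0 − 5.20)
  = 1.186 / 23.80 = 0.04984 min⁻¹
t½ = ln 2 / k = ln 2 / 0.04984 ≈ 13.9 minutes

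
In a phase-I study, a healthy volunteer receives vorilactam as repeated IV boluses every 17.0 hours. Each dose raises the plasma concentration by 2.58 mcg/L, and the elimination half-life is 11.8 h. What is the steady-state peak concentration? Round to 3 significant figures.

k = ln 2 / 11.8 = 0.05874 h⁻¹
Fraction remaining after one interval: e^(−kτ) = e^(−0.05874 × 17.0) = 0.3684
R = 1 / (1 − 0.3684) = 1.583
Css,max = 2.58 × 1.583 ≈ 4.08 mcg/L

4.08 mcg/L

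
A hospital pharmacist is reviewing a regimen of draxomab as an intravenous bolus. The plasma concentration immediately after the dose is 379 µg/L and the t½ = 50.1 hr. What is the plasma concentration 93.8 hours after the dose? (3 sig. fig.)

k = ln 2 / 50.1 = 0.01384 hr⁻¹
93.8 hr is 1.872 half-lives, so C = 379 × (1/2)^1.872 = 379 × 0.2731 ≈ 104 µg/L

104 µg/L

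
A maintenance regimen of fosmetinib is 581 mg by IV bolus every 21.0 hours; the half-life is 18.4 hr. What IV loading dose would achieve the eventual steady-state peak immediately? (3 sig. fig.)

k = ln 2 / 18.4 = 0.03767 hr⁻¹
Accumulation ratio R = 1 / (1 − e^(−kτ)) = 1 / (1 − e^(−0.03767×21.0)) = 1 / (1 − 0.4533) = 1.829
Loading dose = maintenance dose × R = 581 × 1.829 ≈ 1060 mg

1060 mg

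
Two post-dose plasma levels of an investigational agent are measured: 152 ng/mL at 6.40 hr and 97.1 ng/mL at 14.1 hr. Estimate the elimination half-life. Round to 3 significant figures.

k = ln(C₁/C₂) / (t₂ − t₁) = ln(152/97.1) / (14.1 − 6.40)
  = 0.4481 / 7.700 = 0.05820 hr⁻¹
t½ = ln 2 / k = ln 2 / 0.05820 ≈ 11.9 hours

11.9 hours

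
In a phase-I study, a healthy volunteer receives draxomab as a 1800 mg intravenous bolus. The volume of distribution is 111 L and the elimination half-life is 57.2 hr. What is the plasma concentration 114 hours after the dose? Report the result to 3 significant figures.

4.07 mg/L

C₀ = dose / V = 1800 / 111 = 16.22 mg/L
k = ln 2 / 57.2 = 0.01212 hr⁻¹
C(t) = C₀ e^(−kt) = 16.22 × e^(−0.01212 × 114) = 16.22 × e^(−1.381) = 16.22 × 0.2512 ≈ 4.07 mg/L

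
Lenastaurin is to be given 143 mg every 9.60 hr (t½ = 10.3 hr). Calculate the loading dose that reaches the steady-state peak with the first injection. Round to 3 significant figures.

300 mg

k = ln 2 / 10.3 = 0.06730 hr⁻¹
Accumulation ratio R = 1 / (1 − e^(−kτ)) = 1 / (1 − e^(−0.06730×9.60)) = 1 / (1 − 0.5241) = 2.101
Loading dose = maintenance dose × R = 143 × 2.101 ≈ 300 mg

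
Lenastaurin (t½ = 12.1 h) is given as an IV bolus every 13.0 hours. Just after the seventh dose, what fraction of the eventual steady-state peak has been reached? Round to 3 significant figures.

k = ln 2 / 12.1 = 0.05728 h⁻¹
f_n = 1 − e^(−nkτ) = 1 − e^(−7 × 0.05728 × 13.0) = 1 − e^(−5.213) = 1 − 0.005446 ≈ 0.995

0.995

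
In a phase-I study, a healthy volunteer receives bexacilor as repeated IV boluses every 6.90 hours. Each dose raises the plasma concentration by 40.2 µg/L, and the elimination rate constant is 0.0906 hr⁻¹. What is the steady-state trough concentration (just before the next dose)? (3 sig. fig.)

46.3 µg/L

Fraction remaining after one interval: e^(−kτ) = e^(−0.09060 × 6.90) = 0.5352
R = 1 / (1 − 0.5352) = 2.151
Css,max = 40.2 × 2.151 = 86.49 µg/L
Css,min = Css,max × e^(−kτ) = 86.49 × 0.5352 ≈ 46.3 µg/L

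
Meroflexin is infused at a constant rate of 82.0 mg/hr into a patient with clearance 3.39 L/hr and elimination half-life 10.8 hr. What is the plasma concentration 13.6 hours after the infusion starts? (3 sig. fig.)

Css = rate / CL = 82.0 / 3.39 = 24.19 µg/mL
k = ln 2 / 10.8 = 0.06418 hr⁻¹
C(t) = Css (1 − e^(−kt)) = 24.19 × (1 − e^(−0.8729)) = 24.19 × 0.5822 ≈ 14.1 µg/mL

14.1 µg/mL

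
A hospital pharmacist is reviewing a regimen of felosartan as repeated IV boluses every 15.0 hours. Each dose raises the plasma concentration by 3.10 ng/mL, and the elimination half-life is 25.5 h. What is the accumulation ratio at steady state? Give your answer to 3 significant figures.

k = ln 2 / 25.5 = 0.02718 h⁻¹
Fraction remaining after one interval: e^(−kτ) = e^(−0.02718 × 15.0) = 0.6652
R = 1 / (1 − 0.6652) = 1 / 0.3348 ≈ 2.99

2.99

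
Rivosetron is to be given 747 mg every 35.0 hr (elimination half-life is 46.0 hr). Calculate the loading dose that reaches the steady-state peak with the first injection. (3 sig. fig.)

k = ln 2 / 46.0 = 0.01507 hr⁻¹
Accumulation ratio R = 1 / (1 − e^(−kτ)) = 1 / (1 − e^(−0.01507×35.0)) = 1 / (1 − 0.5901) = 2.440
Loading dose = maintenance dose × R = 747 × 2.440 ≈ 1820 mg

1820 mg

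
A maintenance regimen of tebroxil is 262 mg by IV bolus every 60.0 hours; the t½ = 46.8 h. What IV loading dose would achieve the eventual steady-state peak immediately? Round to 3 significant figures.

k = ln 2 / 46.8 = 0.01481 h⁻¹
Accumulation ratio R = 1 / (1 − e^(−kτ)) = 1 / (1 − e^(−0.01481×60.0)) = 1 / (1 − 0.4112) = 1.698
Loading dose = maintenance dose × R = 262 × 1.698 ≈ 445 mg

445 mg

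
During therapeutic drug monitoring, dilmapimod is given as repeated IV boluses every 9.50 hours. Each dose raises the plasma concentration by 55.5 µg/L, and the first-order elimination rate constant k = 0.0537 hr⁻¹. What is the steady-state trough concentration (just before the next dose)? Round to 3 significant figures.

Fraction remaining after one interval: e^(−kτ) = e^(−0.05370 × 9.50) = 0.6004
R = 1 / (1 − 0.6004) = 2.503
Css,max = 55.5 × 2.503 = 138.9 µg/L
Css,min = Css,max × e^(−kτ) = 138.9 × 0.6004 ≈ 83.4 µg/L

83.4 µg/L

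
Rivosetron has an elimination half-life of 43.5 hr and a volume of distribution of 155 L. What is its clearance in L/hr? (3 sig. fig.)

k = ln 2 / t½ = ln 2 / 43.5 = 0.01593 hr⁻¹
CL = k · V = 0.01593 × 155 ≈ 2.47 L/hr

2.47 L/hr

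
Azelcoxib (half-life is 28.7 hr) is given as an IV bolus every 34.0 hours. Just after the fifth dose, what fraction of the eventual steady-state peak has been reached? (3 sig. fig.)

k = ln 2 / 28.7 = 0.02415 hr⁻¹
f_n = 1 − e^(−nkτ) = 1 − e^(−5 × 0.02415 × 34.0) = 1 − e^(−4.106) = 1 − 0.01648 ≈ 0.984

0.984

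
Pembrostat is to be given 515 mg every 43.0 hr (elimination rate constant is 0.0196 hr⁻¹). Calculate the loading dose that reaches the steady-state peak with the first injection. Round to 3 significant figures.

Accumulation ratio R = 1 / (1 − e^(−kτ)) = 1 / (1 − e^(−0.01960×43.0)) = 1 / (1 − 0.4305) = 1.756
Loading dose = maintenance dose × R = 515 × 1.756 ≈ 904 mg

904 mg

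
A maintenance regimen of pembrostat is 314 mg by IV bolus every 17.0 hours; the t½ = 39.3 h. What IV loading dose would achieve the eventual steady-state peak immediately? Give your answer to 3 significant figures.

1210 mg

k = ln 2 / 39.3 = 0.01764 h⁻¹
Accumulation ratio R = 1 / (1 − e^(−kτ)) = 1 / (1 − e^(−0.01764×17.0)) = 1 / (1 − 0.7409) = 3.860
Loading dose = maintenance dose × R = 314 × 3.860 ≈ 1210 mg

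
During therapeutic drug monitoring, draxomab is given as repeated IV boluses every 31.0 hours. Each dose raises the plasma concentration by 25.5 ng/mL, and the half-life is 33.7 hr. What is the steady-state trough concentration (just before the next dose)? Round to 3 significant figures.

k = ln 2 / 33.7 = 0.02057 hr⁻¹
Fraction remaining after one interval: e^(−kτ) = e^(−0.02057 × 31.0) = 0.5286
R = 1 / (1 − 0.5286) = 2.121
Css,max = 25.5 × 2.121 = 54.09 ng/mL
Css,min = Css,max × e^(−kτ) = 54.09 × 0.5286 ≈ 28.6 ng/mL

28.6 ng/mL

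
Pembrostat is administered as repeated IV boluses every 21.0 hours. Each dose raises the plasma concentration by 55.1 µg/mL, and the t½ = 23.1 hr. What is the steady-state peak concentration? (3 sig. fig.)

118 µg/mL

k = ln 2 / 23.1 = 0.03001 hr⁻¹
Fraction remaining after one interval: e^(−kτ) = e^(−0.03001 × 21.0) = 0.5325
R = 1 / (1 − 0.5325) = 2.139
Css,max = 55.1 × 2.139 ≈ 118 µg/mL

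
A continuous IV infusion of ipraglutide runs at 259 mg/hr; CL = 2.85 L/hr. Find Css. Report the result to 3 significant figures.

90.9 mg/L

Css = infusion rate / CL = 259 / 2.85 ≈ 90.9 mg/L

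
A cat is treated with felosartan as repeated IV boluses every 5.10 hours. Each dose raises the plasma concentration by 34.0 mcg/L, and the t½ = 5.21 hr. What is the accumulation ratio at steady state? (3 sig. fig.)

2.03

k = ln 2 / 5.21 = 0.1330 hr⁻¹
Fraction remaining after one interval: e^(−kτ) = e^(−0.1330 × 5.10) = 0.5074
R = 1 / (1 − 0.5074) = 1 / 0.4926 ≈ 2.03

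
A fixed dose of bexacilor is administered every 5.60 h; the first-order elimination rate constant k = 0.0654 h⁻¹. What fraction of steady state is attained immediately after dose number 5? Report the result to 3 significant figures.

f_n = 1 − e^(−nkτ) = 1 − e^(−5 × 0.06540 × 5.60) = 1 − e^(−1.831) = 1 − 0.1602 ≈ 0.840

0.840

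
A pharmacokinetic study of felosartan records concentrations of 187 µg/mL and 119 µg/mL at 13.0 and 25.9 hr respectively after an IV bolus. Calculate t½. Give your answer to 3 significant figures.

19.8 hours

k = ln(C₁/C₂) / (t₂ − t₁) = ln(187/119) / (25.9 − 13.0)
  = 0.4520 / 12.90 = 0.03504 hr⁻¹
t½ = ln 2 / k = ln 2 / 0.03504 ≈ 19.8 hours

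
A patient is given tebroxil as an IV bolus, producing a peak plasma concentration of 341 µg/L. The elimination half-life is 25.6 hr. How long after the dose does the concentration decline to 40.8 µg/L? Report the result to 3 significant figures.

k = ln 2 / 25.6 = 0.02708 hr⁻¹
C(t) = C₀ e^(−kt)  ⇒  t = ln(C₀/C) / k
t = ln(341/40.8) / 0.02708 = 2.123 / 0.02708 ≈ 78.4 hours

78.4 hours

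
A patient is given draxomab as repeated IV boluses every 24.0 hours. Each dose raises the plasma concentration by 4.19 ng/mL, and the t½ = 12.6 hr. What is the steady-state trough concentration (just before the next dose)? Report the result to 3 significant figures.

1.53 ng/mL

k = ln 2 / 12.6 = 0.05501 hr⁻¹
Fraction remaining after one interval: e^(−kτ) = e^(−0.05501 × 24.0) = 0.2671
R = 1 / (1 − 0.2671) = 1.364
Css,max = 4.19 × 1.364 = 5.717 ng/mL
Css,min = Css,max × e^(−kτ) = 5.717 × 0.2671 ≈ 1.53 ng/mL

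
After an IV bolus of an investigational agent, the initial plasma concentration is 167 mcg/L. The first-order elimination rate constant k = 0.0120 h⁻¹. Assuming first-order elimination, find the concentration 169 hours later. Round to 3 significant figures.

C(t) = C₀ e^(−kt) = 167 × e^(−0.01200 × 169) = 167 × e^(−2.028) = 167 × 0.1316 ≈ 22.0 mcg/L

22.0 mcg/L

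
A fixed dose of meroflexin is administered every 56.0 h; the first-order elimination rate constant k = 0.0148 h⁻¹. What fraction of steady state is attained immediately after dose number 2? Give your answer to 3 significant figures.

0.809

f_n = 1 − e^(−nkτ) = 1 − e^(−2 × 0.01480 × 56.0) = 1 − e^(−1.658) = 1 − 0.1906 ≈ 0.809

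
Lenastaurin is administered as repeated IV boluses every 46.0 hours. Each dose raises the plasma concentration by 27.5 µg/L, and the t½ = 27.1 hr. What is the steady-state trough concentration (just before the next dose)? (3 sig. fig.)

12.3 µg/L

k = ln 2 / 27.1 = 0.02558 hr⁻¹
Fraction remaining after one interval: e^(−kτ) = e^(−0.02558 × 46.0) = 0.3083
R = 1 / (1 − 0.3083) = 1.446
Css,max = 27.5 × 1.446 = 39.76 µg/L
Css,min = Css,max × e^(−kτ) = 39.76 × 0.3083 ≈ 12.3 µg/L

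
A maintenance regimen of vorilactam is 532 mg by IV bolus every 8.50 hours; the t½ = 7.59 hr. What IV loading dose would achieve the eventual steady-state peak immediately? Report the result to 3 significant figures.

985 mg

k = ln 2 / 7.59 = 0.09132 hr⁻¹
Accumulation ratio R = 1 / (1 − e^(−kτ)) = 1 / (1 − e^(−0.09132×8.50)) = 1 / (1 − 0.4601) = 1.852
Loading dose = maintenance dose × R = 532 × 1.852 ≈ 985 mg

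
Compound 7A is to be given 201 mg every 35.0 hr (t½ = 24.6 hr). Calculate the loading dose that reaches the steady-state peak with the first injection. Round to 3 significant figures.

k = ln 2 / 24.6 = 0.02818 hr⁻¹
Accumulation ratio R = 1 / (1 − e^(−kτ)) = 1 / (1 − e^(−0.02818×35.0)) = 1 / (1 − 0.3730) = 1.595
Loading dose = maintenance dose × R = 201 × 1.595 ≈ 321 mg

321 mg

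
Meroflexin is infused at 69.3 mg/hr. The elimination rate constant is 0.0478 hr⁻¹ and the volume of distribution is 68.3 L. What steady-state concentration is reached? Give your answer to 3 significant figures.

21.2 mg/L

CL = k · V = 0.0478 × 68.3 = 3.265 L/hr
Css = rate / CL = 69.3 / 3.265 ≈ 21.2 mg/L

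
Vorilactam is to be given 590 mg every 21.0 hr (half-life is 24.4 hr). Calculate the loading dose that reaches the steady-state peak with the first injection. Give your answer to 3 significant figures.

1310 mg

k = ln 2 / 24.4 = 0.02841 hr⁻¹
Accumulation ratio R = 1 / (1 − e^(−kτ)) = 1 / (1 − e^(−0.02841×21.0)) = 1 / (1 − 0.5507) = 2.226
Loading dose = maintenance dose × R = 590 × 2.226 ≈ 1310 mg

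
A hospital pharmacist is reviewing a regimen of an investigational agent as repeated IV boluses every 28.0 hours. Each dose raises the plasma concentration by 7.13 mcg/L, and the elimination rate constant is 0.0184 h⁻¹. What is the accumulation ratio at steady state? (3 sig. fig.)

Fraction remaining after one interval: e^(−kτ) = e^(−0.01840 × 28.0) = 0.5974
R = 1 / (1 − 0.5974) = 1 / 0.4026 ≈ 2.48

2.48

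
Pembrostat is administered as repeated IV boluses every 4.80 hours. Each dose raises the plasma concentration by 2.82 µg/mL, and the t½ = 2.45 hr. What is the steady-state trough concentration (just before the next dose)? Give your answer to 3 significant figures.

k = ln 2 / 2.45 = 0.2829 hr⁻¹
Fraction remaining after one interval: e^(−kτ) = e^(−0.2829 × 4.80) = 0.2572
R = 1 / (1 − 0.2572) = 1.346
Css,max = 2.82 × 1.346 = 3.796 µg/mL
Css,min = Css,max × e^(−kτ) = 3.796 × 0.2572 ≈ 0.976 µg/mL

0.976 µg/mL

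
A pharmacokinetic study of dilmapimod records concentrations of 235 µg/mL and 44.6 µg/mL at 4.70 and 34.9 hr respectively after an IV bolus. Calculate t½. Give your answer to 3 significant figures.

12.6 hours

k = ln(C₁/C₂) / (t₂ − t₁) = ln(235/44.6) / (34.9 − 4.70)
  = 1.662 / 30.20 = 0.05503 hr⁻¹
t½ = ln 2 / k = ln 2 / 0.05503 ≈ 12.6 hours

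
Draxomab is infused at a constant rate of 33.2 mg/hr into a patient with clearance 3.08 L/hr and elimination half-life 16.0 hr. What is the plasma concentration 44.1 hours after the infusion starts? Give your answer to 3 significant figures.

Css = rate / CL = 33.2 / 3.08 = 10.78 mg/L
k = ln 2 / 16.0 = 0.04332 hr⁻¹
C(t) = Css (1 − e^(−kt)) = 10.78 × (1 − e^(−1.910)) = 10.78 × 0.8520 ≈ 9.18 mg/L

9.18 mg/L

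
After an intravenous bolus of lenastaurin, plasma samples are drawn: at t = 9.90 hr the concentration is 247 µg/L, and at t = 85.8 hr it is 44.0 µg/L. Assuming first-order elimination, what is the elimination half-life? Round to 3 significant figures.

k = ln(C₁/C₂) / (t₂ − t₁) = ln(247/44.0) / (85.8 − 9.90)
  = 1.725 / 75.90 = 0.02273 hr⁻¹
t½ = ln 2 / k = ln 2 / 0.02273 ≈ 30.5 hours

30.5 hours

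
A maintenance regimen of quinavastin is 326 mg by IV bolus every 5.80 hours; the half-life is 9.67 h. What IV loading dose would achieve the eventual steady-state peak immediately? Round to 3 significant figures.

k = ln 2 / 9.67 = 0.07168 h⁻¹
Accumulation ratio R = 1 / (1 − e^(−kτ)) = 1 / (1 − e^(−0.07168×5.80)) = 1 / (1 − 0.6598) = 2.940
Loading dose = maintenance dose × R = 326 × 2.940 ≈ 958 mg

958 mg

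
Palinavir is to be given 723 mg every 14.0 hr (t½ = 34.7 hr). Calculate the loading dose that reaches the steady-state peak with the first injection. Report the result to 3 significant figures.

k = ln 2 / 34.7 = 0.01998 hr⁻¹
Accumulation ratio R = 1 / (1 − e^(−kτ)) = 1 / (1 − e^(−0.01998×14.0)) = 1 / (1 − 0.7560) = 4.099
Loading dose = maintenance dose × R = 723 × 4.099 ≈ 2960 mg

2960 mg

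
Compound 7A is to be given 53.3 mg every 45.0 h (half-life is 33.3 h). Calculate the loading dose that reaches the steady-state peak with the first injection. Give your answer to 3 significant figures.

k = ln 2 / 33.3 = 0.02082 h⁻¹
Accumulation ratio R = 1 / (1 − e^(−kτ)) = 1 / (1 − e^(−0.02082×45.0)) = 1 / (1 − 0.3919) = 1.645
Loading dose = maintenance dose × R = 53.3 × 1.645 ≈ 87.7 mg

87.7 mg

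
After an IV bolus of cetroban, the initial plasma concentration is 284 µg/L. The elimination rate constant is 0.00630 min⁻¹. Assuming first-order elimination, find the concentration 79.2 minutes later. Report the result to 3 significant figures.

172 µg/L

C(t) = C₀ e^(−kt) = 284 × e^(−0.006300 × 79.2) = 284 × e^(−0.4990) = 284 × 0.6072 ≈ 172 µg/L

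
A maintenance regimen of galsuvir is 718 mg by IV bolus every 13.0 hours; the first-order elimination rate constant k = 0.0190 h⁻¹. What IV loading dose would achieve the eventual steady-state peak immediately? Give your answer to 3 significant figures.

3280 mg

Accumulation ratio R = 1 / (1 − e^(−kτ)) = 1 / (1 − e^(−0.01900×13.0)) = 1 / (1 − 0.7811) = 4.569
Loading dose = maintenance dose × R = 718 × 4.569 ≈ 3280 mg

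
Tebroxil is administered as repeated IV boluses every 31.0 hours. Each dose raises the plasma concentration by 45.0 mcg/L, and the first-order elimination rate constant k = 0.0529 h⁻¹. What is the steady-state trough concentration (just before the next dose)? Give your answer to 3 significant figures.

10.8 mcg/L

Fraction remaining after one interval: e^(−kτ) = e^(−0.05290 × 31.0) = 0.1940
R = 1 / (1 − 0.1940) = 1.241
Css,max = 45.0 × 1.241 = 55.83 mcg/L
Css,min = Css,max × e^(−kτ) = 55.83 × 0.1940 ≈ 10.8 mcg/L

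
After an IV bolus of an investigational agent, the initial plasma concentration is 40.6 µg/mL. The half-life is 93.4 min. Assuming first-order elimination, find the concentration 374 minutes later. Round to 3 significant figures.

2.53 µg/mL

k = ln 2 / 93.4 = 0.007421 min⁻¹
C(t) = C₀ e^(−kt) = 40.6 × e^(−0.007421 × 374) = 40.6 × e^(−2.776) = 40.6 × 0.06231 ≈ 2.53 µg/mL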